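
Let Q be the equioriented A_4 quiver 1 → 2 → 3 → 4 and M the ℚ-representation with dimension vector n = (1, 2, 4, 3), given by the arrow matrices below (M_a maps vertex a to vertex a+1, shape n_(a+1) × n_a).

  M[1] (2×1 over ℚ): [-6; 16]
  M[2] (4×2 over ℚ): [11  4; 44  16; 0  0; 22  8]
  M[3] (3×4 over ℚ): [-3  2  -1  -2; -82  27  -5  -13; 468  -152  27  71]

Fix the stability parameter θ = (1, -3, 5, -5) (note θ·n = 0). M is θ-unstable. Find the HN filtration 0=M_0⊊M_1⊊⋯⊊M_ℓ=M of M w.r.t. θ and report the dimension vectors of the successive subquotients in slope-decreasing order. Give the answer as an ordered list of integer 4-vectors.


Interval decomposition of M: I[1,4], I[2,2], I[3,3], I[3,4]^2.
HN type (ℓ=4): μ^(1)=5; μ^(2)=0; μ^(3)=-1; μ^(4)=-3

((0, 0, 1, 0); (0, 0, 3, 3); (1, 1, 0, 0); (0, 1, 0, 0))


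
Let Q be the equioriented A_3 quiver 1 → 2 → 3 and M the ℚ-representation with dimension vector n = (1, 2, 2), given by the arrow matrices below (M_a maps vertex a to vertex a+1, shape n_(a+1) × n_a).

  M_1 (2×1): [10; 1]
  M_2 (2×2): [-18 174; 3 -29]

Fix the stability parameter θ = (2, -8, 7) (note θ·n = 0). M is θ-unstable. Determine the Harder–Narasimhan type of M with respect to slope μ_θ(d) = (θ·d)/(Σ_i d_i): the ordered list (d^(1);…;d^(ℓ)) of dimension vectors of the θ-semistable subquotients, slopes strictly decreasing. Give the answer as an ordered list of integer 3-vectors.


Via rank(M_{q-1}∘⋯∘M_p): M ≅ I[1,3], I[2,2], I[3,3].
μ_θ-semistable layers: μ^(1)=7; μ^(2)=-3; μ^(3)=-8

((0, 0, 2); (1, 1, 0); (0, 1, 0))


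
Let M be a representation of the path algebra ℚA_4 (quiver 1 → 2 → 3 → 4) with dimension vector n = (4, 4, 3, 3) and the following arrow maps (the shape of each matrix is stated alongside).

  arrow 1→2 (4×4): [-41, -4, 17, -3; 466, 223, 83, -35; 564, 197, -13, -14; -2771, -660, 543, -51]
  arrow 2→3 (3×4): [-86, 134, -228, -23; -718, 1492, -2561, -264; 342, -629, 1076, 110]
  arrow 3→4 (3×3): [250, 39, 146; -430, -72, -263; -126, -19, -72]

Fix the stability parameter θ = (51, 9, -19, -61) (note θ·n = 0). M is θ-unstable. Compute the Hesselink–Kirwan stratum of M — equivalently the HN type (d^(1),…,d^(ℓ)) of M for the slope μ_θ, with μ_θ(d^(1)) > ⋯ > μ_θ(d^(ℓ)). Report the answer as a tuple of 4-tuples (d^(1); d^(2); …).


Via rank(M_{q-1}∘⋯∘M_p): M ≅ I[1,2], I[1,3], I[1,4]^2, I[4,4].
μ_θ-semistable layers: μ^(1)=30; μ^(2)=41/3; μ^(3)=-5; μ^(4)=-61

((1, 1, 0, 0); (1, 1, 1, 0); (2, 2, 2, 2); (0, 0, 0, 1))


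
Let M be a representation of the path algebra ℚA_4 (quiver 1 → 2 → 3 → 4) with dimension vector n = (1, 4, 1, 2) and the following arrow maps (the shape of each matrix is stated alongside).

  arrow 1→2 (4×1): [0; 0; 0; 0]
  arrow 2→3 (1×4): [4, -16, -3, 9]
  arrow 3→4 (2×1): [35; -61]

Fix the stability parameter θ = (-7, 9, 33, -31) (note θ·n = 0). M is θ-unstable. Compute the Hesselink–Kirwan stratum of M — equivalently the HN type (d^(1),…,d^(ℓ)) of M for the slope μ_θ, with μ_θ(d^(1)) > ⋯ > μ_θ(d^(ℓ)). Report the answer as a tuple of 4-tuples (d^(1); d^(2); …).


Interval decomposition of M: I[1,1], I[2,2]^3, I[2,4], I[4,4].
HN type (ℓ=4): μ^(1)=9; μ^(2)=11/3; μ^(3)=-7; μ^(4)=-31

((0, 3, 0, 0); (0, 1, 1, 1); (1, 0, 0, 0); (0, 0, 0, 1))


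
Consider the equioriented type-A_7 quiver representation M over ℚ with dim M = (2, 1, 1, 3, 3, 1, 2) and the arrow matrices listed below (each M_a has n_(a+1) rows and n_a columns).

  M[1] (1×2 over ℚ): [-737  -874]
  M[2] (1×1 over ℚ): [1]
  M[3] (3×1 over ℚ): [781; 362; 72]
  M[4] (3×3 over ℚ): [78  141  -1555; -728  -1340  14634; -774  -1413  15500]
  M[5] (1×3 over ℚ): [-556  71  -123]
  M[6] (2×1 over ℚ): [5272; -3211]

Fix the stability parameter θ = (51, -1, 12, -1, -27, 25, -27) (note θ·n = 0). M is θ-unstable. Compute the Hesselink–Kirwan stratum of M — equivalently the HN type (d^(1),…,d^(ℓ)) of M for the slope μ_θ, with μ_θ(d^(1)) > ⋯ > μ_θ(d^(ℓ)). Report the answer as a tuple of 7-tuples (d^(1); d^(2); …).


Via rank(M_{q-1}∘⋯∘M_p): M ≅ I[1,1], I[1,4], I[4,5], I[4,7], I[5,5], I[7,7].
μ_θ-semistable layers: μ^(1)=51; μ^(2)=61/4; μ^(3)=-1; μ^(4)=-14; μ^(5)=-27

((1, 0, 0, 0, 0, 0, 0); (1, 1, 1, 1, 0, 0, 0); (0, 0, 0, 0, 0, 1, 1); (0, 0, 0, 2, 2, 0, 0); (0, 0, 0, 0, 1, 0, 1))


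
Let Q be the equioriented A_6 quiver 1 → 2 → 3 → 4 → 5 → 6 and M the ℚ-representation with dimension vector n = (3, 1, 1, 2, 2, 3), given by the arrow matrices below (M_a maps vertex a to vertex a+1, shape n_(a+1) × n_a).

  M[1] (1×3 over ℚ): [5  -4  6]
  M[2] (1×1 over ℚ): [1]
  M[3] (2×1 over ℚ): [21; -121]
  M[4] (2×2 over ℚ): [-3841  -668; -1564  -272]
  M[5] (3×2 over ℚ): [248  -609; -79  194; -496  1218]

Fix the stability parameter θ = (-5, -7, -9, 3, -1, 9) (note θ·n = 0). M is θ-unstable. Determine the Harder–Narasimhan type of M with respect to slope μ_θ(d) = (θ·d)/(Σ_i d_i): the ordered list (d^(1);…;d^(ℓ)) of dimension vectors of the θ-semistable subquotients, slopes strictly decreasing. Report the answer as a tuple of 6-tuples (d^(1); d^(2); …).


Barcode: M ≅ I[1,1]^2, I[1,6], I[4,4], I[5,6], I[6,6]. HN layers by μ_θ (6 steps, strictly decreasing):
  μ^(1)=9; μ^(2)=3; μ^(3)=1; μ^(4)=-1; μ^(5)=-5; μ^(6)=-7

((0, 0, 0, 0, 0, 3); (0, 0, 0, 1, 0, 0); (0, 0, 0, 1, 1, 0); (0, 0, 0, 0, 1, 0); (2, 0, 0, 0, 0, 0); (1, 1, 1, 0, 0, 0))


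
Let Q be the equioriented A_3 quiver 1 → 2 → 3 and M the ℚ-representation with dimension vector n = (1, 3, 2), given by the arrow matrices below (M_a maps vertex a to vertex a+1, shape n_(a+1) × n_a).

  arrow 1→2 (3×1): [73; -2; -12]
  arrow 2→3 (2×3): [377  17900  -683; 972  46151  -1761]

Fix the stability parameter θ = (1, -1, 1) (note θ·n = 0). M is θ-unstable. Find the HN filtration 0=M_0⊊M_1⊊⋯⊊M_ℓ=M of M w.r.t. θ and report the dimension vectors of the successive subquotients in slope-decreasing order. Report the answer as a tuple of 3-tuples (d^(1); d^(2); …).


Barcode: M ≅ I[1,3], I[2,2], I[2,3]. HN layers by μ_θ (3 steps, strictly decreasing):
  μ^(1)=1; μ^(2)=0; μ^(3)=-1

((0, 0, 2); (1, 1, 0); (0, 2, 0))


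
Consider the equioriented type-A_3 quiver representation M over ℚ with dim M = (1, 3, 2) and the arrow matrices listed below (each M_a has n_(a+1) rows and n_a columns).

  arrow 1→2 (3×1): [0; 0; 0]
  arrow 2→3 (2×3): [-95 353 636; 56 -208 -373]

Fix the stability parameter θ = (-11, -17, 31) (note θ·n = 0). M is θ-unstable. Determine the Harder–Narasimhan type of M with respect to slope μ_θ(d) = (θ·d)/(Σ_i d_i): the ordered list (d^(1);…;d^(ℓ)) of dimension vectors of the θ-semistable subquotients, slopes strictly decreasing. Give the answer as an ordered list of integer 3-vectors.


Via rank(M_{q-1}∘⋯∘M_p): M ≅ I[1,1], I[2,2], I[2,3]^2.
μ_θ-semistable layers: μ^(1)=31; μ^(2)=-11; μ^(3)=-17

((0, 0, 2); (1, 0, 0); (0, 3, 0))


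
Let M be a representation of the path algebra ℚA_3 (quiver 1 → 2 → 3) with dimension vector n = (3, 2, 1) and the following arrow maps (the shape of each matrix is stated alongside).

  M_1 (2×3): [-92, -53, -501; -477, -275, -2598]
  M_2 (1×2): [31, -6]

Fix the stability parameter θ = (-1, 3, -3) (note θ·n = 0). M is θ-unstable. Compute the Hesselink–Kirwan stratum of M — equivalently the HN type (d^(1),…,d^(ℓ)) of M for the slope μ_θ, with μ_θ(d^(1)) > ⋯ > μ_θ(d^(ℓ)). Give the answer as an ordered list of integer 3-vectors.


Via rank(M_{q-1}∘⋯∘M_p): M ≅ I[1,1], I[1,2], I[1,3].
μ_θ-semistable layers: μ^(1)=3; μ^(2)=0; μ^(3)=-1

((0, 1, 0); (0, 1, 1); (3, 0, 0))


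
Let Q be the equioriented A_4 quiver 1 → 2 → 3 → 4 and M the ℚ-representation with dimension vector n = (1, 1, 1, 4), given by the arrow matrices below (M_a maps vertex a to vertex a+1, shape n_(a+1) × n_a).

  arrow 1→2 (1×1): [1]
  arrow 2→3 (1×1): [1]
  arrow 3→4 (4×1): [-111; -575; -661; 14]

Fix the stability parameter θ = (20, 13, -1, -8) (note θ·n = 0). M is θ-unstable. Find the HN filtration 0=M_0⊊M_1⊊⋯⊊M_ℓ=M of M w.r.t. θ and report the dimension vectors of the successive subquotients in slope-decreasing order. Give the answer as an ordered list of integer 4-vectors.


Barcode: M ≅ I[1,4], I[4,4]^3. HN layers by μ_θ (2 steps, strictly decreasing):
  μ^(1)=6; μ^(2)=-8

((1, 1, 1, 1); (0, 0, 0, 3))


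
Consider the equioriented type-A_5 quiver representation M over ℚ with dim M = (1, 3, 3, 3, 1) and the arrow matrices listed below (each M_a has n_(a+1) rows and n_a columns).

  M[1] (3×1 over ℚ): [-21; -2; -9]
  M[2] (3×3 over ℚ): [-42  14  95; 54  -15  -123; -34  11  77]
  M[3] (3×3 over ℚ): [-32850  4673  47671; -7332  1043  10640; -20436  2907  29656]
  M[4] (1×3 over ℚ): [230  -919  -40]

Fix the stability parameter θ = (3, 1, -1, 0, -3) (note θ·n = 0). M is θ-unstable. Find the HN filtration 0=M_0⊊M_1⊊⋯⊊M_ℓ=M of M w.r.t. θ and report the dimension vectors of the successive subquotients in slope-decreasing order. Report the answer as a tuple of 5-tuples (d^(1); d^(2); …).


Via rank(M_{q-1}∘⋯∘M_p): M ≅ I[1,5], I[2,2], I[2,3], I[3,4], I[4,4].
μ_θ-semistable layers: μ^(1)=1; μ^(2)=0; μ^(3)=-1

((0, 1, 0, 0, 0); (1, 2, 2, 3, 1); (0, 0, 1, 0, 0))


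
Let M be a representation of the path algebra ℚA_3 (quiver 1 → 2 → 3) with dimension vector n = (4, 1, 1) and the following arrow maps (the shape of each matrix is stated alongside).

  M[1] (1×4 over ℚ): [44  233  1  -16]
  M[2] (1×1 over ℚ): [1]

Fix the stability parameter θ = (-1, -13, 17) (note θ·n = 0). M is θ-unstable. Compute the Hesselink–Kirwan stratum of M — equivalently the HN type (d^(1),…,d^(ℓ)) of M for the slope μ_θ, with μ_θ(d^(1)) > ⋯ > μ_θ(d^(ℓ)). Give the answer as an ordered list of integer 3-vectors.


Via rank(M_{q-1}∘⋯∘M_p): M ≅ I[1,1]^3, I[1,3].
μ_θ-semistable layers: μ^(1)=17; μ^(2)=-1; μ^(3)=-7

((0, 0, 1); (3, 0, 0); (1, 1, 0))


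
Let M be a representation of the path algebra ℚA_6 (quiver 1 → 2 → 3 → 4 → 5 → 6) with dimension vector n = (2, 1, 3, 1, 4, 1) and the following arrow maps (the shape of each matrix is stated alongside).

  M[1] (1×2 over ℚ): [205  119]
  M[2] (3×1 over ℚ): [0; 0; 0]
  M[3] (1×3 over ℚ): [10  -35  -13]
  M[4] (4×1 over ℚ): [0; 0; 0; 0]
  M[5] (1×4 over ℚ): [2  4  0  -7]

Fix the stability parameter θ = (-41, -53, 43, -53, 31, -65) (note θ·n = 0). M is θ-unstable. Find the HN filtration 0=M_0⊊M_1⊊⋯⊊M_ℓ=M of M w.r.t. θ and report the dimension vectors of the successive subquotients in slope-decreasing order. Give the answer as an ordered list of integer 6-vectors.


Barcode: M ≅ I[1,1], I[1,2], I[3,3]^2, I[3,4], I[5,5]^3, I[5,6]. HN layers by μ_θ (6 steps, strictly decreasing):
  μ^(1)=43; μ^(2)=31; μ^(3)=-5; μ^(4)=-17; μ^(5)=-41; μ^(6)=-47

((0, 0, 2, 0, 0, 0); (0, 0, 0, 0, 3, 0); (0, 0, 1, 1, 0, 0); (0, 0, 0, 0, 1, 1); (1, 0, 0, 0, 0, 0); (1, 1, 0, 0, 0, 0))


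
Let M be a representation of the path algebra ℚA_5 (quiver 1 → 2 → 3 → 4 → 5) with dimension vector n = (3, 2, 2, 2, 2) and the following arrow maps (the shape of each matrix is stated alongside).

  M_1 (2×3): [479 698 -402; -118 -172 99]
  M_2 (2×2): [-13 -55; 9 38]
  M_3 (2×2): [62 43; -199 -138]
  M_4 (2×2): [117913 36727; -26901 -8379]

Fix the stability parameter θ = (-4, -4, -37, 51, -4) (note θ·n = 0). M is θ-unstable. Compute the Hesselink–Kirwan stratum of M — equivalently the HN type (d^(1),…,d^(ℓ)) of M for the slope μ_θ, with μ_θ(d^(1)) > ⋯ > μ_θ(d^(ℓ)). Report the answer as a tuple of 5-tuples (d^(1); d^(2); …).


Barcode: M ≅ I[1,1], I[1,4], I[1,5], I[5,5]. HN layers by μ_θ (4 steps, strictly decreasing):
  μ^(1)=51; μ^(2)=47/2; μ^(3)=-4; μ^(4)=-15

((0, 0, 0, 1, 0); (0, 0, 0, 1, 1); (1, 0, 0, 0, 1); (2, 2, 2, 0, 0))


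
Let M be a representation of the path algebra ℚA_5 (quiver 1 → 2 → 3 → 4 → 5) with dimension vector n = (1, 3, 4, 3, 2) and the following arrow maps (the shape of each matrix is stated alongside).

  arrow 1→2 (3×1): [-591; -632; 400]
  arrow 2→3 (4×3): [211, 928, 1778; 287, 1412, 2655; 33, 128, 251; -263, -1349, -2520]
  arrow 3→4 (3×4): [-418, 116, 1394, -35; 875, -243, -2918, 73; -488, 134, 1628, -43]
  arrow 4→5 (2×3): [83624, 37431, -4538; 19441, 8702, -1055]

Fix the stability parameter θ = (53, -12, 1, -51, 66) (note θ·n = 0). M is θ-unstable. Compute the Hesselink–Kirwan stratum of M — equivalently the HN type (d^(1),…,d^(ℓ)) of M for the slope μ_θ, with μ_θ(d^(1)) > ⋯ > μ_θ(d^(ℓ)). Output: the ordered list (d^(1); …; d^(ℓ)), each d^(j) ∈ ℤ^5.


Via rank(M_{q-1}∘⋯∘M_p): M ≅ I[1,5], I[2,4], I[2,5], I[3,3].
μ_θ-semistable layers: μ^(1)=66; μ^(2)=1; μ^(3)=-9/4; μ^(4)=-62/3

((0, 0, 0, 0, 2); (0, 0, 1, 0, 0); (1, 1, 1, 1, 0); (0, 2, 2, 2, 0))


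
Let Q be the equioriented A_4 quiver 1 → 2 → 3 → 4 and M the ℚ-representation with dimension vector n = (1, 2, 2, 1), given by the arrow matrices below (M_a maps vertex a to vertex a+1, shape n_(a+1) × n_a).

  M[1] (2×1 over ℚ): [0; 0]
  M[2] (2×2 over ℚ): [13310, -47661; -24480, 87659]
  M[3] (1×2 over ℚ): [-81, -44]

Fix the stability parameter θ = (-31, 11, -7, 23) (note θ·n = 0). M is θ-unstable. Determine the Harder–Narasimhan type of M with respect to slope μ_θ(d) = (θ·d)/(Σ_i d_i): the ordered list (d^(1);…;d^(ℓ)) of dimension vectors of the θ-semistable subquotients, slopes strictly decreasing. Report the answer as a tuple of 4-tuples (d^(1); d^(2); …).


Barcode: M ≅ I[1,1], I[2,3], I[2,4]. HN layers by μ_θ (3 steps, strictly decreasing):
  μ^(1)=23; μ^(2)=2; μ^(3)=-31

((0, 0, 0, 1); (0, 2, 2, 0); (1, 0, 0, 0))


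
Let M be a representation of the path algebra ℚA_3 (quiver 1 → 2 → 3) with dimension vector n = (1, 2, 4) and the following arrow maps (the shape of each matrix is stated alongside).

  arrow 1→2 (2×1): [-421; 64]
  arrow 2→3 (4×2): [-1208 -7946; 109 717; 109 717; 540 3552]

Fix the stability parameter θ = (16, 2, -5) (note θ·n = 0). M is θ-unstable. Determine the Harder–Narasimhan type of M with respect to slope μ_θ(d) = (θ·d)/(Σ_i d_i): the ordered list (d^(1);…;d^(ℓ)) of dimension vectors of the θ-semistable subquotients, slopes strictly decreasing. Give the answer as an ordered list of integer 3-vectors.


Interval decomposition of M: I[1,3], I[2,3], I[3,3]^2.
HN type (ℓ=3): μ^(1)=13/3; μ^(2)=-3/2; μ^(3)=-5

((1, 1, 1); (0, 1, 1); (0, 0, 2))


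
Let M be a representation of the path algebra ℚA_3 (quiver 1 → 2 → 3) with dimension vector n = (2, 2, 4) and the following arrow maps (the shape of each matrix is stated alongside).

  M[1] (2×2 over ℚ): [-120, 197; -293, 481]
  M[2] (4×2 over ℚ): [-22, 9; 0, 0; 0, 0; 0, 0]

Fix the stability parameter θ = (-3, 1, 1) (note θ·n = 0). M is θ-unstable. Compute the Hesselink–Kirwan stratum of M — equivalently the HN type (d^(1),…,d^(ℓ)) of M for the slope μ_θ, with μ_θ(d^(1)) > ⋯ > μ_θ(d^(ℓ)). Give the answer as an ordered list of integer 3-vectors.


Barcode: M ≅ I[1,2], I[1,3], I[3,3]^3. HN layers by μ_θ (2 steps, strictly decreasing):
  μ^(1)=1; μ^(2)=-3

((0, 2, 4); (2, 0, 0))


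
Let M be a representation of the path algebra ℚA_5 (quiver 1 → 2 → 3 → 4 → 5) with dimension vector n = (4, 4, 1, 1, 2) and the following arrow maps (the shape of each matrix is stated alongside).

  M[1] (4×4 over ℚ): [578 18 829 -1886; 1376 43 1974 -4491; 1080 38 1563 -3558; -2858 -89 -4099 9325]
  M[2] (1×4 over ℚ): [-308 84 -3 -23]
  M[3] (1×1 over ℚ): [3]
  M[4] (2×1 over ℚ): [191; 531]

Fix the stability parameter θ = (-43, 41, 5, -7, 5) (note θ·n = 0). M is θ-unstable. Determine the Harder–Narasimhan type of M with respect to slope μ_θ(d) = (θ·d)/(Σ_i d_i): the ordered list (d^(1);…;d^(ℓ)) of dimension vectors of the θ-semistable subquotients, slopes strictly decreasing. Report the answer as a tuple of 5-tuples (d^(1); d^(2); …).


Interval decomposition of M: I[1,2]^3, I[1,5], I[5,5].
HN type (ℓ=4): μ^(1)=41; μ^(2)=11; μ^(3)=5; μ^(4)=-43

((0, 3, 0, 0, 0); (0, 1, 1, 1, 1); (0, 0, 0, 0, 1); (4, 0, 0, 0, 0))


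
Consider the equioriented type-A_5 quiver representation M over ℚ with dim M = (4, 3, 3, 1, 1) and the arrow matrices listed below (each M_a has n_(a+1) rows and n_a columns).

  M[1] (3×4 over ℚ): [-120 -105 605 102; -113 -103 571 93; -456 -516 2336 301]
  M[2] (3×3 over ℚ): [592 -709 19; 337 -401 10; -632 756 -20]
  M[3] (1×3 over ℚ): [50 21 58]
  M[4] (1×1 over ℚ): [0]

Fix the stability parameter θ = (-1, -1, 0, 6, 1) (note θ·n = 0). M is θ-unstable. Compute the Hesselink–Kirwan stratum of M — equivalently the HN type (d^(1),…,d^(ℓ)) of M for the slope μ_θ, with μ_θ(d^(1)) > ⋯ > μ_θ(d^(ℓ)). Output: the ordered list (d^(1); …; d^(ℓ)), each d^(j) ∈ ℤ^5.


Via rank(M_{q-1}∘⋯∘M_p): M ≅ I[1,1], I[1,2], I[1,3], I[1,4], I[3,3], I[5,5].
μ_θ-semistable layers: μ^(1)=6; μ^(2)=1; μ^(3)=0; μ^(4)=-1

((0, 0, 0, 1, 0); (0, 0, 0, 0, 1); (0, 0, 3, 0, 0); (4, 3, 0, 0, 0))


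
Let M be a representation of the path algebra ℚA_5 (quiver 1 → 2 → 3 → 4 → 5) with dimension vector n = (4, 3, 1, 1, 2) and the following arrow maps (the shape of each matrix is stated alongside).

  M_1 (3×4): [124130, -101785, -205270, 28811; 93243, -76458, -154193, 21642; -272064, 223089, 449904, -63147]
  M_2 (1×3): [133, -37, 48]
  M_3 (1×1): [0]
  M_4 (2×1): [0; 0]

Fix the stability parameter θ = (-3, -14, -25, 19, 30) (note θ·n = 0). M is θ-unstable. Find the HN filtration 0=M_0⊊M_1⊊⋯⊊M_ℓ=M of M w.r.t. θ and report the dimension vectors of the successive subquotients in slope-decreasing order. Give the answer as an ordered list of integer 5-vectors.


Interval decomposition of M: I[1,1]^2, I[1,2], I[1,3], I[2,2], I[4,4], I[5,5]^2.
HN type (ℓ=5): μ^(1)=30; μ^(2)=19; μ^(3)=-3; μ^(4)=-17/2; μ^(5)=-14

((0, 0, 0, 0, 2); (0, 0, 0, 1, 0); (2, 0, 0, 0, 0); (1, 1, 0, 0, 0); (1, 2, 1, 0, 0))


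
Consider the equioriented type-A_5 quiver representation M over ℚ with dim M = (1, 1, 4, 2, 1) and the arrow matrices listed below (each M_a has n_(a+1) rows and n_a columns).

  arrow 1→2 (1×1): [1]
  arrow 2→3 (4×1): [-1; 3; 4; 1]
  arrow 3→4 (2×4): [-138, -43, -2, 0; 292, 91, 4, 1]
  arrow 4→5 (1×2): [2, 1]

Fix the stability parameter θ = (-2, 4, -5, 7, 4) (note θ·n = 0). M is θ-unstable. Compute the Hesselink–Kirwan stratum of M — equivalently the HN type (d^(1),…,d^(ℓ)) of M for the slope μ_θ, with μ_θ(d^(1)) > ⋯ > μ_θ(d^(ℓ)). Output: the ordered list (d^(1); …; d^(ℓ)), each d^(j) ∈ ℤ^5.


Interval decomposition of M: I[1,4], I[3,3]^2, I[3,5].
HN type (ℓ=5): μ^(1)=7; μ^(2)=11/2; μ^(3)=-1/2; μ^(4)=-2; μ^(5)=-5

((0, 0, 0, 1, 0); (0, 0, 0, 1, 1); (0, 1, 1, 0, 0); (1, 0, 0, 0, 0); (0, 0, 3, 0, 0))


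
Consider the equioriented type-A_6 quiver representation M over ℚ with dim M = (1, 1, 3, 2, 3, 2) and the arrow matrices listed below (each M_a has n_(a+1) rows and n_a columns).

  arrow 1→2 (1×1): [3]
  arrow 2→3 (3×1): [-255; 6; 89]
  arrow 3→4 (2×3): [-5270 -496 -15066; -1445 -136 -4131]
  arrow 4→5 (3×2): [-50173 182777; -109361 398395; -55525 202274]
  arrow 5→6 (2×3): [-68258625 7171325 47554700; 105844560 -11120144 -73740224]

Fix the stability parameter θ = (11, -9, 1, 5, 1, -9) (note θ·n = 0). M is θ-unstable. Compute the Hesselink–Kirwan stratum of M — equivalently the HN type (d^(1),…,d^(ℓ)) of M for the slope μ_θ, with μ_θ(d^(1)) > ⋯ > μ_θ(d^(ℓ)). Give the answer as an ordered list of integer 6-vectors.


Barcode: M ≅ I[1,3], I[3,3], I[3,6], I[4,5], I[5,5], I[6,6]. HN layers by μ_θ (4 steps, strictly decreasing):
  μ^(1)=3; μ^(2)=1; μ^(3)=-1/2; μ^(4)=-9

((0, 0, 0, 1, 1, 0); (1, 1, 2, 0, 1, 0); (0, 0, 1, 1, 1, 1); (0, 0, 0, 0, 0, 1))


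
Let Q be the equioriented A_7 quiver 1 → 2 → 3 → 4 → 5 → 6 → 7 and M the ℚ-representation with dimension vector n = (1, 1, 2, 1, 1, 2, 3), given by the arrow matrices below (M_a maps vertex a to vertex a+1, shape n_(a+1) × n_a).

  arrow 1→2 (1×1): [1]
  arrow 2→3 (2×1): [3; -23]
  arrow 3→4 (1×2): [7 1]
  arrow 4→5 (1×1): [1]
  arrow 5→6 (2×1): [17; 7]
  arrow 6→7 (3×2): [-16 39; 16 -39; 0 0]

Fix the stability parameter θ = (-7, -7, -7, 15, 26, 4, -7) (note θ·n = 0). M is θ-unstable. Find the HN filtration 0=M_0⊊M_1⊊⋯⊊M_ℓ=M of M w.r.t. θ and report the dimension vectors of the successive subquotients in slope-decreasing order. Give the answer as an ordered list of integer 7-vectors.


Via rank(M_{q-1}∘⋯∘M_p): M ≅ I[1,7], I[3,3], I[6,6], I[7,7]^2.
μ_θ-semistable layers: μ^(1)=19/2; μ^(2)=4; μ^(3)=-7

((0, 0, 0, 1, 1, 1, 1); (0, 0, 0, 0, 0, 1, 0); (1, 1, 2, 0, 0, 0, 2))


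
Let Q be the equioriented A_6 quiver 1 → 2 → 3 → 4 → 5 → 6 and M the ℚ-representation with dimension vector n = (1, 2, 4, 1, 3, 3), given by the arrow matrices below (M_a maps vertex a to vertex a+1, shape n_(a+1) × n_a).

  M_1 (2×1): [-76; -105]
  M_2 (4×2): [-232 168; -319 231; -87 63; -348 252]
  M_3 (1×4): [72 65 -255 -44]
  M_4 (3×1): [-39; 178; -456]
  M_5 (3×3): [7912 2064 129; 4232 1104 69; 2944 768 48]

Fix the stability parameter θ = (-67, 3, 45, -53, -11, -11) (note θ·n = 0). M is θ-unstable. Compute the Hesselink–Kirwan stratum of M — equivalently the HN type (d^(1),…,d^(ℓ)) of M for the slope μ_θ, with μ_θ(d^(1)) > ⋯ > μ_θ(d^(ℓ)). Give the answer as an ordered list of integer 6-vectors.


Interval decomposition of M: I[1,5], I[2,2], I[3,3]^3, I[5,5], I[5,6], I[6,6]^2.
HN type (ℓ=5): μ^(1)=45; μ^(2)=3; μ^(3)=-4; μ^(4)=-11; μ^(5)=-67

((0, 0, 3, 0, 0, 0); (0, 1, 0, 0, 0, 0); (0, 1, 1, 1, 1, 0); (0, 0, 0, 0, 2, 3); (1, 0, 0, 0, 0, 0))


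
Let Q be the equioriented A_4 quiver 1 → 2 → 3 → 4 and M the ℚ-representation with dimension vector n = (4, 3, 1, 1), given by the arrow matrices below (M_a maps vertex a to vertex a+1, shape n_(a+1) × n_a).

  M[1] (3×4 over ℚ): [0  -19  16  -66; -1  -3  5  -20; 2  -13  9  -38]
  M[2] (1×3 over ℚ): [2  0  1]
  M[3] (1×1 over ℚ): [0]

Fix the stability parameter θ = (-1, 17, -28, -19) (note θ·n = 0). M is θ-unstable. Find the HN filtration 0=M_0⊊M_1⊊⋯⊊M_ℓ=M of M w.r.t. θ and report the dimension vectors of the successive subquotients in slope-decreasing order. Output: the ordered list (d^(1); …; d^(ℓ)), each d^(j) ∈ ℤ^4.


Interval decomposition of M: I[1,1], I[1,2]^2, I[1,3], I[4,4].
HN type (ℓ=4): μ^(1)=17; μ^(2)=-1; μ^(3)=-4; μ^(4)=-19

((0, 2, 0, 0); (3, 0, 0, 0); (1, 1, 1, 0); (0, 0, 0, 1))


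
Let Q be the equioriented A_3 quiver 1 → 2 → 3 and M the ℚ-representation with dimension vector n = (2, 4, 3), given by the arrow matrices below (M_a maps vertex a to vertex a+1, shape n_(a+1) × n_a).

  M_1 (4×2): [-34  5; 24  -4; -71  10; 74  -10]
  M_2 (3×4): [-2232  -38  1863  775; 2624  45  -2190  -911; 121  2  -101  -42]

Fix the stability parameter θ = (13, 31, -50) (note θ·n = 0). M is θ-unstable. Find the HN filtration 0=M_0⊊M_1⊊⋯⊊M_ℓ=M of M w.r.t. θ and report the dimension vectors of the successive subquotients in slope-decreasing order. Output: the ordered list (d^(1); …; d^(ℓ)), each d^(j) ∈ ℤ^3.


Interval decomposition of M: I[1,3]^2, I[2,2], I[2,3].
HN type (ℓ=3): μ^(1)=31; μ^(2)=-2; μ^(3)=-19/2

((0, 1, 0); (2, 2, 2); (0, 1, 1))


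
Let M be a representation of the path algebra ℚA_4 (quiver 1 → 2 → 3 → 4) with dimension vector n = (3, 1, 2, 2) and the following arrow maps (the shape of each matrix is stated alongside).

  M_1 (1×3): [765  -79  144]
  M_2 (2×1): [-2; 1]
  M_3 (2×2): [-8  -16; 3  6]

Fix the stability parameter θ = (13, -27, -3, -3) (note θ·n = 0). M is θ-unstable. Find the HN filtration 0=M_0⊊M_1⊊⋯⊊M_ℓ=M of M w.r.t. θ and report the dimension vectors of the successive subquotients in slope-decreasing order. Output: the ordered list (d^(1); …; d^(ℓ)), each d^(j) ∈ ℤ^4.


Interval decomposition of M: I[1,1]^2, I[1,3], I[3,4], I[4,4].
HN type (ℓ=3): μ^(1)=13; μ^(2)=-3; μ^(3)=-7

((2, 0, 0, 0); (0, 0, 2, 2); (1, 1, 0, 0))


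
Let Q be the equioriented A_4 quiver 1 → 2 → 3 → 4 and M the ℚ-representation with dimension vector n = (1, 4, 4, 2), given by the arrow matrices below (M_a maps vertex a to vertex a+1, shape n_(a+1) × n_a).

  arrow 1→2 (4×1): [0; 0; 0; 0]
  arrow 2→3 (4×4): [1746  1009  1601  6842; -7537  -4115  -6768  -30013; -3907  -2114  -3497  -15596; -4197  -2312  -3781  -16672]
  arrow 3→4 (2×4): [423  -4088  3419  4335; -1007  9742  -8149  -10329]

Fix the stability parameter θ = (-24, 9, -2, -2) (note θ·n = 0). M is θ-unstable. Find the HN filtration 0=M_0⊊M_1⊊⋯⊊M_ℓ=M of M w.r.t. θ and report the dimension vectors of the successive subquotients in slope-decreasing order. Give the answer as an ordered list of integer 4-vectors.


Interval decomposition of M: I[1,1], I[2,2], I[2,3], I[2,4]^2, I[3,3].
HN type (ℓ=5): μ^(1)=9; μ^(2)=7/2; μ^(3)=5/3; μ^(4)=-2; μ^(5)=-24

((0, 1, 0, 0); (0, 1, 1, 0); (0, 2, 2, 2); (0, 0, 1, 0); (1, 0, 0, 0))


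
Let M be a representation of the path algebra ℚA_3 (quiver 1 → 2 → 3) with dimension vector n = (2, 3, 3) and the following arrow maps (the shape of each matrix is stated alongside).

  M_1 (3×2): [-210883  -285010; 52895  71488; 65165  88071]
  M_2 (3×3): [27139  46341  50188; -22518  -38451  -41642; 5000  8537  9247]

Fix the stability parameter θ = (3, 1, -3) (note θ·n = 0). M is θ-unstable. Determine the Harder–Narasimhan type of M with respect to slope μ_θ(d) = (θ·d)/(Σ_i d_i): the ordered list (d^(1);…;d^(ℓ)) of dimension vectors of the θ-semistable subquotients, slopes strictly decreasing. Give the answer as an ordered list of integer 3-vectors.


Barcode: M ≅ I[1,3]^2, I[2,3]. HN layers by μ_θ (2 steps, strictly decreasing):
  μ^(1)=1/3; μ^(2)=-1

((2, 2, 2); (0, 1, 1))


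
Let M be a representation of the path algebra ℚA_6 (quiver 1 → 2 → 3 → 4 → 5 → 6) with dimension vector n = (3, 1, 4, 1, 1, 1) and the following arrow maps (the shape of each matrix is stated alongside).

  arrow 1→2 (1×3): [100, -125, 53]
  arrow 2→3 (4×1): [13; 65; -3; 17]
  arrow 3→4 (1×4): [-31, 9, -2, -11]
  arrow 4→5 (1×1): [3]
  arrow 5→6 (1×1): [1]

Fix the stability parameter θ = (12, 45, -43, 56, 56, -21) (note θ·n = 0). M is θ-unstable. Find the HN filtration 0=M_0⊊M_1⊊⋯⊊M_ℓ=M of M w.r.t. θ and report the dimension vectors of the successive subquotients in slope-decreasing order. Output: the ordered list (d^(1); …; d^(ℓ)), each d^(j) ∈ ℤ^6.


Via rank(M_{q-1}∘⋯∘M_p): M ≅ I[1,1]^2, I[1,6], I[3,3]^3.
μ_θ-semistable layers: μ^(1)=91/3; μ^(2)=12; μ^(3)=14/3; μ^(4)=-43

((0, 0, 0, 1, 1, 1); (2, 0, 0, 0, 0, 0); (1, 1, 1, 0, 0, 0); (0, 0, 3, 0, 0, 0))


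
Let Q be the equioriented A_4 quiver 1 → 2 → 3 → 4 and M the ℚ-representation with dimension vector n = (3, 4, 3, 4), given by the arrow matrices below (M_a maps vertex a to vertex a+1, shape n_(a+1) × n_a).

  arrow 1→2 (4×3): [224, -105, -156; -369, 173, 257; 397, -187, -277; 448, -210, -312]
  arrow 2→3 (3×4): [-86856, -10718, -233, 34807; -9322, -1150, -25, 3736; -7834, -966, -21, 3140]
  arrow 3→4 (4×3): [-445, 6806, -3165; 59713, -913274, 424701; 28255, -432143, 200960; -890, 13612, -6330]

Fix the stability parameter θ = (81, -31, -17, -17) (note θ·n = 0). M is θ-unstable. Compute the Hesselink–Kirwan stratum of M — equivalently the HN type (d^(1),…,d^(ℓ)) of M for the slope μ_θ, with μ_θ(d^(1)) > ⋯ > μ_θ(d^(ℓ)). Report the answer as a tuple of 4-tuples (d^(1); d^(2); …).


Via rank(M_{q-1}∘⋯∘M_p): M ≅ I[1,1], I[1,2], I[1,3], I[2,2], I[2,4], I[3,4], I[4,4]^2.
μ_θ-semistable layers: μ^(1)=81; μ^(2)=25; μ^(3)=11; μ^(4)=-17; μ^(5)=-31

((1, 0, 0, 0); (1, 1, 0, 0); (1, 1, 1, 0); (0, 0, 2, 4); (0, 2, 0, 0))


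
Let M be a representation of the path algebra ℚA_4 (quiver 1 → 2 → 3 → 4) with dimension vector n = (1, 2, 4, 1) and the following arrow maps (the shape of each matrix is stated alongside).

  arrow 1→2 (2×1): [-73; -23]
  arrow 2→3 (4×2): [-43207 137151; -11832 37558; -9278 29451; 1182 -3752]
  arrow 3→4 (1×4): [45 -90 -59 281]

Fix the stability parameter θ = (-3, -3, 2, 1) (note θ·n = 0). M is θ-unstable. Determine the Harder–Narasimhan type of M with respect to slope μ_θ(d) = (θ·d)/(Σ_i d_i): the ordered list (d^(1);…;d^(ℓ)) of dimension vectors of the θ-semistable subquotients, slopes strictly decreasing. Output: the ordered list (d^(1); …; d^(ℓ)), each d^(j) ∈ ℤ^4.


Barcode: M ≅ I[1,4], I[2,3], I[3,3]^2. HN layers by μ_θ (3 steps, strictly decreasing):
  μ^(1)=2; μ^(2)=3/2; μ^(3)=-3

((0, 0, 3, 0); (0, 0, 1, 1); (1, 2, 0, 0))


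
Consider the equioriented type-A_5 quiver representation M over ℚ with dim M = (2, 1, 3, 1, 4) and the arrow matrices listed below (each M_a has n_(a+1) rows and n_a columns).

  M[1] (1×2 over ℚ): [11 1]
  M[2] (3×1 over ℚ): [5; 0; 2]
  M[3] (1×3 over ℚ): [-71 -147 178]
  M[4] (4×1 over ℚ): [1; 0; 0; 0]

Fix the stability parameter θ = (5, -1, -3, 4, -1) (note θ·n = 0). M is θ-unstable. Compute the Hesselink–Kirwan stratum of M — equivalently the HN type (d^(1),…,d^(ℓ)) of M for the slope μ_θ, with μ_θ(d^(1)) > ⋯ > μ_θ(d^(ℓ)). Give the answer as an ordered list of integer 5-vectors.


Via rank(M_{q-1}∘⋯∘M_p): M ≅ I[1,1], I[1,5], I[3,3]^2, I[5,5]^3.
μ_θ-semistable layers: μ^(1)=5; μ^(2)=3/2; μ^(3)=1/3; μ^(4)=-1; μ^(5)=-3

((1, 0, 0, 0, 0); (0, 0, 0, 1, 1); (1, 1, 1, 0, 0); (0, 0, 0, 0, 3); (0, 0, 2, 0, 0))


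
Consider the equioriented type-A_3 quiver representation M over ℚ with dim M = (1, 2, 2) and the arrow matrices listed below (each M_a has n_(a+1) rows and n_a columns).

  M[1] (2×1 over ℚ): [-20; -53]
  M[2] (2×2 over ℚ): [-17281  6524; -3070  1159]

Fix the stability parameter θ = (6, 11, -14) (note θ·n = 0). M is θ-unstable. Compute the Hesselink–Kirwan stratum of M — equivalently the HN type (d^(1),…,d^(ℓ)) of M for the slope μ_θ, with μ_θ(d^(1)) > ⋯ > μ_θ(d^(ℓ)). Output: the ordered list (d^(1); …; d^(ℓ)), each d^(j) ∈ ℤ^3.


Via rank(M_{q-1}∘⋯∘M_p): M ≅ I[1,3], I[2,3].
μ_θ-semistable layers: μ^(1)=1; μ^(2)=-3/2

((1, 1, 1); (0, 1, 1))


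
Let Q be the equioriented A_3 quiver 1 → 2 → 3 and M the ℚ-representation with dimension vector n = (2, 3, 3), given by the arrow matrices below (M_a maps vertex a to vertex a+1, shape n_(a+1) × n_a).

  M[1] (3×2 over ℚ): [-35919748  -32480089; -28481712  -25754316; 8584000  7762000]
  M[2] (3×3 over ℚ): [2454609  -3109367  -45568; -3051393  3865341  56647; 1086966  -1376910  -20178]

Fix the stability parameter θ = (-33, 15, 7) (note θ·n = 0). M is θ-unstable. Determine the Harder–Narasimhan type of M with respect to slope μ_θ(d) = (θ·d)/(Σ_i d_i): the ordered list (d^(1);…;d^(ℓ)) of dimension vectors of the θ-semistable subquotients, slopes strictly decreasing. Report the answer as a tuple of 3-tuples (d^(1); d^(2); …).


Barcode: M ≅ I[1,1], I[1,3], I[2,2], I[2,3], I[3,3]. HN layers by μ_θ (4 steps, strictly decreasing):
  μ^(1)=15; μ^(2)=11; μ^(3)=7; μ^(4)=-33

((0, 1, 0); (0, 2, 2); (0, 0, 1); (2, 0, 0))


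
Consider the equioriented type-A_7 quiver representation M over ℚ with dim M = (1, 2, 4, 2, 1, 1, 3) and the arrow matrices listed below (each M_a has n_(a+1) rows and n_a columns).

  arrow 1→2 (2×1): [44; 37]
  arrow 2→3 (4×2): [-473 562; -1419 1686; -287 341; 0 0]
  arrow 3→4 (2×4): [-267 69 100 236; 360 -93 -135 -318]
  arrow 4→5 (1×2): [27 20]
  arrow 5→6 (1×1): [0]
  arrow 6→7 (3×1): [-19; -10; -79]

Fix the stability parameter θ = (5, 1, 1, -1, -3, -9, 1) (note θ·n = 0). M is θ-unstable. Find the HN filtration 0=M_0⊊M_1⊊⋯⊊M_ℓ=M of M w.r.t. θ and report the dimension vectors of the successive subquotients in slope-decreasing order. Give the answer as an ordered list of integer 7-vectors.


Via rank(M_{q-1}∘⋯∘M_p): M ≅ I[1,4], I[2,3], I[3,3], I[3,5], I[6,7], I[7,7]^2.
μ_θ-semistable layers: μ^(1)=3/2; μ^(2)=1; μ^(3)=-1; μ^(4)=-9

((1, 1, 1, 1, 0, 0, 0); (0, 1, 2, 0, 0, 0, 3); (0, 0, 1, 1, 1, 0, 0); (0, 0, 0, 0, 0, 1, 0))


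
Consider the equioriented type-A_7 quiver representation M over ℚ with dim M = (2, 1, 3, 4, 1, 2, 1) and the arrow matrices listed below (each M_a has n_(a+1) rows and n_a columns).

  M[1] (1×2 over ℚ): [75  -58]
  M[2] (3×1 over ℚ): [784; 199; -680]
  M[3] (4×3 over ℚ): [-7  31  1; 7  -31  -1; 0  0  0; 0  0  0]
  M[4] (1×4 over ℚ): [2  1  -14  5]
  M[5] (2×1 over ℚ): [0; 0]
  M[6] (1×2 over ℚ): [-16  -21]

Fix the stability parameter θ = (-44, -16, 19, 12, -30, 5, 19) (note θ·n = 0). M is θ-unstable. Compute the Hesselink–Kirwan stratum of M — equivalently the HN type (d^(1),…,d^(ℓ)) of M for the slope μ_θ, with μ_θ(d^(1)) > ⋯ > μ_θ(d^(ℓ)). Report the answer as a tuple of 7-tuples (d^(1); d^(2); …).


Interval decomposition of M: I[1,1], I[1,5], I[3,3]^2, I[4,4]^3, I[6,6], I[6,7].
HN type (ℓ=6): μ^(1)=19; μ^(2)=12; μ^(3)=5; μ^(4)=1/3; μ^(5)=-16; μ^(6)=-44

((0, 0, 2, 0, 0, 0, 1); (0, 0, 0, 3, 0, 0, 0); (0, 0, 0, 0, 0, 2, 0); (0, 0, 1, 1, 1, 0, 0); (0, 1, 0, 0, 0, 0, 0); (2, 0, 0, 0, 0, 0, 0))


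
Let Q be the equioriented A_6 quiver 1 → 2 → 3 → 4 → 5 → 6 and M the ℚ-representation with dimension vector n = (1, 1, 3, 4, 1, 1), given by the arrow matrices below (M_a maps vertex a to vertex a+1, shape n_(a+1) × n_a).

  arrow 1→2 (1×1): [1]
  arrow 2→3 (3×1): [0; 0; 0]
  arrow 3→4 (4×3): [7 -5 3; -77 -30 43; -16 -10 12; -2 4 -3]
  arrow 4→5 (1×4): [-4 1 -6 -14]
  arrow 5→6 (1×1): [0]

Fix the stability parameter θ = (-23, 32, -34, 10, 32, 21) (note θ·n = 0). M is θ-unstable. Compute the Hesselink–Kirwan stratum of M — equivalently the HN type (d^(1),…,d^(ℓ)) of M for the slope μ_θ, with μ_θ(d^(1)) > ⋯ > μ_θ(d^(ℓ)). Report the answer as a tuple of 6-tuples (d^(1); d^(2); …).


Via rank(M_{q-1}∘⋯∘M_p): M ≅ I[1,2], I[3,4]^2, I[3,5], I[4,4], I[6,6].
μ_θ-semistable layers: μ^(1)=32; μ^(2)=21; μ^(3)=10; μ^(4)=-23; μ^(5)=-34

((0, 1, 0, 0, 1, 0); (0, 0, 0, 0, 0, 1); (0, 0, 0, 4, 0, 0); (1, 0, 0, 0, 0, 0); (0, 0, 3, 0, 0, 0))


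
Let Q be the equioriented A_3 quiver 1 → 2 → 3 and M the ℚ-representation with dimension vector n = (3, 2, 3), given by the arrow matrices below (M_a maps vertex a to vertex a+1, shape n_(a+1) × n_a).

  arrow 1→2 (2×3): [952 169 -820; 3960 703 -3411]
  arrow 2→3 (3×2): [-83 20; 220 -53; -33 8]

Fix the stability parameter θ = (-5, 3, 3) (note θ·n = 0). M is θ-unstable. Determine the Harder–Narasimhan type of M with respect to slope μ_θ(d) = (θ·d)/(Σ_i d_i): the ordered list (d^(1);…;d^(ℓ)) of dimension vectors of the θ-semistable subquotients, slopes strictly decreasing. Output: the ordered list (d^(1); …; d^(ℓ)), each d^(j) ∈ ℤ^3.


Via rank(M_{q-1}∘⋯∘M_p): M ≅ I[1,1], I[1,3]^2, I[3,3].
μ_θ-semistable layers: μ^(1)=3; μ^(2)=-5

((0, 2, 3); (3, 0, 0))


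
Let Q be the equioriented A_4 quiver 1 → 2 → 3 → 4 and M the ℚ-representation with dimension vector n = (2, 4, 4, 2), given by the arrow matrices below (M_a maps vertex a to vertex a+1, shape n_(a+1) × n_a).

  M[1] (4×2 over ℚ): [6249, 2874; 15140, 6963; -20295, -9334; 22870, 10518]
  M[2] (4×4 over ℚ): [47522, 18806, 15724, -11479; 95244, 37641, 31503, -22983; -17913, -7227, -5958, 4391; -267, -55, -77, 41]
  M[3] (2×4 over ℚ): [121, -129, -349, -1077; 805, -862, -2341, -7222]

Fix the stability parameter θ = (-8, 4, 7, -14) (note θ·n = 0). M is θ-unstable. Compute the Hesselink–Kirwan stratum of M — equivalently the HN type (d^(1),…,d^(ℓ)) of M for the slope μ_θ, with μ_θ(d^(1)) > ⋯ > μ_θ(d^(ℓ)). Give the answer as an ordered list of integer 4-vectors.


Interval decomposition of M: I[1,4]^2, I[2,3]^2.
HN type (ℓ=4): μ^(1)=7; μ^(2)=4; μ^(3)=-1; μ^(4)=-8

((0, 0, 2, 0); (0, 2, 0, 0); (0, 2, 2, 2); (2, 0, 0, 0))


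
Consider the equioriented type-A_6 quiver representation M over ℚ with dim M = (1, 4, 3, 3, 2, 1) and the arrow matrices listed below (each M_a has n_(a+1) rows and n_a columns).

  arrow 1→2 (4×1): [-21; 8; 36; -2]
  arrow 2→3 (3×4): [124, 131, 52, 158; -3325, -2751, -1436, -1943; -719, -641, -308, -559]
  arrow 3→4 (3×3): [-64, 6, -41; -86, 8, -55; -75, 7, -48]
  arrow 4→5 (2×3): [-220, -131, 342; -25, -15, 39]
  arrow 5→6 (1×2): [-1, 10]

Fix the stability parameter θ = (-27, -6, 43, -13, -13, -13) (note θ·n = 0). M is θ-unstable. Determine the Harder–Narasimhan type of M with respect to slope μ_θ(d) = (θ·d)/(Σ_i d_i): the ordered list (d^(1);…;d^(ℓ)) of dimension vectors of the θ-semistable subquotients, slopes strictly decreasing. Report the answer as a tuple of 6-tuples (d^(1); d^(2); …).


Via rank(M_{q-1}∘⋯∘M_p): M ≅ I[1,6], I[2,2], I[2,3], I[2,5], I[4,4].
μ_θ-semistable layers: μ^(1)=43; μ^(2)=17/3; μ^(3)=1; μ^(4)=-6; μ^(5)=-13; μ^(6)=-27

((0, 0, 1, 0, 0, 0); (0, 0, 1, 1, 1, 0); (0, 0, 1, 1, 1, 1); (0, 4, 0, 0, 0, 0); (0, 0, 0, 1, 0, 0); (1, 0, 0, 0, 0, 0))


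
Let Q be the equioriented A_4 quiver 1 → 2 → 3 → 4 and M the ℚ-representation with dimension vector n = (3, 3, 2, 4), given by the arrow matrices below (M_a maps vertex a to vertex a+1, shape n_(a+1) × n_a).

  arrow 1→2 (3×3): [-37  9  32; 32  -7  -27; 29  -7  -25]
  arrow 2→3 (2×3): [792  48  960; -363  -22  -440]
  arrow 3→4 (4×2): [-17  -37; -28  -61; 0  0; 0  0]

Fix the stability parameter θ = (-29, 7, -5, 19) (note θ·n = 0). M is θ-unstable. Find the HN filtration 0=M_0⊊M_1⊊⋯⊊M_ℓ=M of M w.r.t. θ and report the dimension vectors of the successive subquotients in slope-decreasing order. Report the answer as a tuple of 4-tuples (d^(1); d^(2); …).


Interval decomposition of M: I[1,2]^2, I[1,4], I[3,4], I[4,4]^2.
HN type (ℓ=5): μ^(1)=19; μ^(2)=7; μ^(3)=1; μ^(4)=-5; μ^(5)=-29

((0, 0, 0, 4); (0, 2, 0, 0); (0, 1, 1, 0); (0, 0, 1, 0); (3, 0, 0, 0))


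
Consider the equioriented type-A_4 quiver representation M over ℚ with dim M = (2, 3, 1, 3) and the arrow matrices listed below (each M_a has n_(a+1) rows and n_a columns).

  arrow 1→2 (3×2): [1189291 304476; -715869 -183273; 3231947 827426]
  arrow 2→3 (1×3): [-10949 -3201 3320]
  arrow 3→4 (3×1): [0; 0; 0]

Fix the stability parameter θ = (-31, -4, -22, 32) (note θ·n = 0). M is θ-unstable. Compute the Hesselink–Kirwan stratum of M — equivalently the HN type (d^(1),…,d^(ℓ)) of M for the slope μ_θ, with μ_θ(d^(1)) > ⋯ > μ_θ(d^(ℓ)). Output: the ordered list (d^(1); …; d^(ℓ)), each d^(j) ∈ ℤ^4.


Via rank(M_{q-1}∘⋯∘M_p): M ≅ I[1,2], I[1,3], I[2,2], I[4,4]^3.
μ_θ-semistable layers: μ^(1)=32; μ^(2)=-4; μ^(3)=-13; μ^(4)=-31

((0, 0, 0, 3); (0, 2, 0, 0); (0, 1, 1, 0); (2, 0, 0, 0))


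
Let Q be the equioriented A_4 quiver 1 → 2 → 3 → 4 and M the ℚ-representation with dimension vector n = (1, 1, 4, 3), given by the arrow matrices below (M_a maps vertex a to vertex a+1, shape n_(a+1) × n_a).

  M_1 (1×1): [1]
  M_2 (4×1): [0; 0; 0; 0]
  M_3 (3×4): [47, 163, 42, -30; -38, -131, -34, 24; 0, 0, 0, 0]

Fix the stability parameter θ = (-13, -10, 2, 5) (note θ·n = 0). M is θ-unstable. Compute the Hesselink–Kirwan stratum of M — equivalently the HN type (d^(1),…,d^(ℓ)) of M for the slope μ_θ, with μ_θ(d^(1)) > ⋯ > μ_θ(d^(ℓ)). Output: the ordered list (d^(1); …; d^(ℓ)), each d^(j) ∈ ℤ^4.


Interval decomposition of M: I[1,2], I[3,3]^2, I[3,4]^2, I[4,4].
HN type (ℓ=4): μ^(1)=5; μ^(2)=2; μ^(3)=-10; μ^(4)=-13

((0, 0, 0, 3); (0, 0, 4, 0); (0, 1, 0, 0); (1, 0, 0, 0))
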